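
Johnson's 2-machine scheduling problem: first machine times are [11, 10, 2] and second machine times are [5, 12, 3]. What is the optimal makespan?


Apply Johnson's rule:
  Group 1 (a <= b): [(3, 2, 3), (2, 10, 12)]
  Group 2 (a > b): [(1, 11, 5)]
Optimal job order: [3, 2, 1]
Schedule:
  Job 3: M1 done at 2, M2 done at 5
  Job 2: M1 done at 12, M2 done at 24
  Job 1: M1 done at 23, M2 done at 29
Makespan = 29

29


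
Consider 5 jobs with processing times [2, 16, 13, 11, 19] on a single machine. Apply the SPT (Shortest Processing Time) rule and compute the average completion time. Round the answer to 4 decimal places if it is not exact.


Sort jobs by processing time (SPT order): [2, 11, 13, 16, 19]
Compute completion times sequentially:
  Job 1: processing = 2, completes at 2
  Job 2: processing = 11, completes at 13
  Job 3: processing = 13, completes at 26
  Job 4: processing = 16, completes at 42
  Job 5: processing = 19, completes at 61
Sum of completion times = 144
Average completion time = 144/5 = 28.8

28.8


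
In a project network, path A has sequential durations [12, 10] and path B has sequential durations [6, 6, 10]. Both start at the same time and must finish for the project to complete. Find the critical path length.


Path A total = 12 + 10 = 22
Path B total = 6 + 6 + 10 = 22
Critical path = longest path = max(22, 22) = 22

22


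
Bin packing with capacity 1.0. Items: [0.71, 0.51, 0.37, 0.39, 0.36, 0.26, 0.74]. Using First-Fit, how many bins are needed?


Place items sequentially using First-Fit:
  Item 0.71 -> new Bin 1
  Item 0.51 -> new Bin 2
  Item 0.37 -> Bin 2 (now 0.88)
  Item 0.39 -> new Bin 3
  Item 0.36 -> Bin 3 (now 0.75)
  Item 0.26 -> Bin 1 (now 0.97)
  Item 0.74 -> new Bin 4
Total bins used = 4

4


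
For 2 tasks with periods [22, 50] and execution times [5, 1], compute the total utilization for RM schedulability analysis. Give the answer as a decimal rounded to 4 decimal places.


Compute individual utilizations (exact fractions):
  Task 1: C/T = 5/22 (approx. 0.2273)
  Task 2: C/T = 1/50 (approx. 0.02)
Total utilization U = 5/22 + 1/50 = 68/275
Rounded to 4 decimal places: U = 0.2473
RM (Liu & Layland) bound for 2 tasks = 0.828427; compare with U = 68/275 (approx. 0.247273)
U <= bound, so schedulable by RM sufficient condition.

0.2473


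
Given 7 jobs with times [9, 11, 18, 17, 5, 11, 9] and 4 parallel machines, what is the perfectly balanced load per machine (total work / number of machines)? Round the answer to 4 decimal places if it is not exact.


Total processing time = 9 + 11 + 18 + 17 + 5 + 11 + 9 = 80
Number of machines = 4
Ideal balanced load = 80 / 4 = 20.0

20.0


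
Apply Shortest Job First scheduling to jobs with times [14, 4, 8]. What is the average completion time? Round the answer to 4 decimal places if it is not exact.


SJF order (ascending): [4, 8, 14]
Completion times:
  Job 1: burst=4, C=4
  Job 2: burst=8, C=12
  Job 3: burst=14, C=26
Average completion = 42/3 = 14.0

14.0


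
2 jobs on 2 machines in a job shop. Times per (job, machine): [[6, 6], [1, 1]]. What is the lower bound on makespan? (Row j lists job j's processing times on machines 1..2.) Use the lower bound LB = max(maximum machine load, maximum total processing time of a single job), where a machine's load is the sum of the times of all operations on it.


Machine loads:
  Machine 1: 6 + 1 = 7
  Machine 2: 6 + 1 = 7
Max machine load = 7
Job totals:
  Job 1: 12
  Job 2: 2
Max job total = 12
Lower bound = max(7, 12) = 12

12


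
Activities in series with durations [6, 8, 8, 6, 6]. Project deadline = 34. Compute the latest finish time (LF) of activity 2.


LF(activity 2) = deadline - sum of successor durations
Successors: activities 3 through 5 with durations [8, 6, 6]
Sum of successor durations = 20
LF = 34 - 20 = 14

14


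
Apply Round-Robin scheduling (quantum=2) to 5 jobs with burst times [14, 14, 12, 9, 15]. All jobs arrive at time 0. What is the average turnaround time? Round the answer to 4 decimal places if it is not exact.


Time quantum = 2
Execution trace:
  J1 runs 2 units, time = 2
  J2 runs 2 units, time = 4
  J3 runs 2 units, time = 6
  J4 runs 2 units, time = 8
  J5 runs 2 units, time = 10
  J1 runs 2 units, time = 12
  J2 runs 2 units, time = 14
  J3 runs 2 units, time = 16
  J4 runs 2 units, time = 18
  J5 runs 2 units, time = 20
  J1 runs 2 units, time = 22
  J2 runs 2 units, time = 24
  J3 runs 2 units, time = 26
  J4 runs 2 units, time = 28
  J5 runs 2 units, time = 30
  J1 runs 2 units, time = 32
  J2 runs 2 units, time = 34
  J3 runs 2 units, time = 36
  J4 runs 2 units, time = 38
  J5 runs 2 units, time = 40
  J1 runs 2 units, time = 42
  J2 runs 2 units, time = 44
  J3 runs 2 units, time = 46
  J4 runs 1 units, time = 47
  J5 runs 2 units, time = 49
  J1 runs 2 units, time = 51
  J2 runs 2 units, time = 53
  J3 runs 2 units, time = 55
  J5 runs 2 units, time = 57
  J1 runs 2 units, time = 59
  J2 runs 2 units, time = 61
  J5 runs 2 units, time = 63
  J5 runs 1 units, time = 64
Finish times: [59, 61, 55, 47, 64]
Average turnaround = 286/5 = 57.2

57.2


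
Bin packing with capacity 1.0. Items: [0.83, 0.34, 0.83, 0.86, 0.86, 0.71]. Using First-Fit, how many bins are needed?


Place items sequentially using First-Fit:
  Item 0.83 -> new Bin 1
  Item 0.34 -> new Bin 2
  Item 0.83 -> new Bin 3
  Item 0.86 -> new Bin 4
  Item 0.86 -> new Bin 5
  Item 0.71 -> new Bin 6
Total bins used = 6

6


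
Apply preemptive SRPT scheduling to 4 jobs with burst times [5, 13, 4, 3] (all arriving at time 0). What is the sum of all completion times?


Since all jobs arrive at t=0, SRPT equals SPT ordering.
SPT order: [3, 4, 5, 13]
Completion times:
  Job 1: p=3, C=3
  Job 2: p=4, C=7
  Job 3: p=5, C=12
  Job 4: p=13, C=25
Total completion time = 3 + 7 + 12 + 25 = 47

47


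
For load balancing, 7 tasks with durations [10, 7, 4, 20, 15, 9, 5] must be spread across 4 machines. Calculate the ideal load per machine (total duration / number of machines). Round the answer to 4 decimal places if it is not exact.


Total processing time = 10 + 7 + 4 + 20 + 15 + 9 + 5 = 70
Number of machines = 4
Ideal balanced load = 70 / 4 = 17.5

17.5


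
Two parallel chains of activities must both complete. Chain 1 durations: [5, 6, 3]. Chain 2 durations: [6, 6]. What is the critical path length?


Path A total = 5 + 6 + 3 = 14
Path B total = 6 + 6 = 12
Critical path = longest path = max(14, 12) = 14

14


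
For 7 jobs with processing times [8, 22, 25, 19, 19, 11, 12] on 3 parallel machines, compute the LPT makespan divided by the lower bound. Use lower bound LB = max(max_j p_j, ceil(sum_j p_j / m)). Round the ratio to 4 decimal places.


LPT order: [25, 22, 19, 19, 12, 11, 8]
Machine loads after assignment: [36, 42, 38]
LPT makespan = 42
Lower bound = max(max_job, ceil(total/3)) = max(25, 39) = 39
Ratio = 42 / 39 = 1.0769

1.0769


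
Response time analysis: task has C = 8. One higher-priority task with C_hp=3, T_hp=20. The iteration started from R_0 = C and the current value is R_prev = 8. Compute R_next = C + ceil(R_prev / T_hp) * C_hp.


R_next = C + ceil(R_prev / T_hp) * C_hp
ceil(8 / 20) = ceil(0.4) = 1
Interference = 1 * 3 = 3
R_next = 8 + 3 = 11

11


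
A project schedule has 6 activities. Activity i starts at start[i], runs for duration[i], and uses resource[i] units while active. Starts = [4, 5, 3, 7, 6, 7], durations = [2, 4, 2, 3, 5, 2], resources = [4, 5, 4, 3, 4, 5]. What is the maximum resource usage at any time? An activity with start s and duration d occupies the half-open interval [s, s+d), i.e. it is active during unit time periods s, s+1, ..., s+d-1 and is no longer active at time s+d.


Each activity i is active on [start_i, start_i + duration_i).
Compute total resource usage per time slot:
  t=0: active resources = [], total = 0
  t=1: active resources = [], total = 0
  t=2: active resources = [], total = 0
  t=3: active resources = [4], total = 4
  t=4: active resources = [4, 4], total = 8
  t=5: active resources = [4, 5], total = 9
  t=6: active resources = [5, 4], total = 9
  t=7: active resources = [5, 3, 4, 5], total = 17
  t=8: active resources = [5, 3, 4, 5], total = 17
  t=9: active resources = [3, 4], total = 7
  t=10: active resources = [4], total = 4
Peak resource demand = 17

17


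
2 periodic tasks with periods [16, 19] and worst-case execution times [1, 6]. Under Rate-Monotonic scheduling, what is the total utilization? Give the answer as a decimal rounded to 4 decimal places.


Compute individual utilizations (exact fractions):
  Task 1: C/T = 1/16 (approx. 0.0625)
  Task 2: C/T = 6/19 (approx. 0.3158)
Total utilization U = 1/16 + 6/19 = 115/304
Rounded to 4 decimal places: U = 0.3783
RM (Liu & Layland) bound for 2 tasks = 0.828427; compare with U = 115/304 (approx. 0.378289)
U <= bound, so schedulable by RM sufficient condition.

0.3783


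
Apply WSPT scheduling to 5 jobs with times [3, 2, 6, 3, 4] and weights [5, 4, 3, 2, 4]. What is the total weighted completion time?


Compute p/w ratios and sort ascending (WSPT): [(2, 4), (3, 5), (4, 4), (3, 2), (6, 3)]
Compute weighted completion times:
  Job (p=2,w=4): C=2, w*C=4*2=8
  Job (p=3,w=5): C=5, w*C=5*5=25
  Job (p=4,w=4): C=9, w*C=4*9=36
  Job (p=3,w=2): C=12, w*C=2*12=24
  Job (p=6,w=3): C=18, w*C=3*18=54
Total weighted completion time = 147

147


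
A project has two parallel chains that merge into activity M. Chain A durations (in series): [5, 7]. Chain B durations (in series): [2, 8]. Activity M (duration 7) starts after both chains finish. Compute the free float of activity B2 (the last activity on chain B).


ES(B2) = sum of predecessors on chain B = 2
EF(B2) = ES + duration = 2 + 8 = 10
Successor of B2 is M. ES(M) = max(sum(A), sum(B)) = max(12, 10) = 12
Free float = ES(successor) - EF(current) = 12 - 10 = 2

2


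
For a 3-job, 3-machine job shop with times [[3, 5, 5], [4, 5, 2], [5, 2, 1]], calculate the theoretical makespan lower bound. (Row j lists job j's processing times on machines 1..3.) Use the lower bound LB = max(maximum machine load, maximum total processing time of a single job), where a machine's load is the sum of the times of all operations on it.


Machine loads:
  Machine 1: 3 + 4 + 5 = 12
  Machine 2: 5 + 5 + 2 = 12
  Machine 3: 5 + 2 + 1 = 8
Max machine load = 12
Job totals:
  Job 1: 13
  Job 2: 11
  Job 3: 8
Max job total = 13
Lower bound = max(12, 13) = 13

13


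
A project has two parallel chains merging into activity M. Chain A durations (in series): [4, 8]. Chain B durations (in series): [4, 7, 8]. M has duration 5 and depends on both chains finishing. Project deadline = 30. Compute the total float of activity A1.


Forward pass: ES(A1) = sum of predecessors on chain A = 0
EF = ES + duration = 0 + 4 = 4
Backward pass: LF(M) = deadline = 30; LS(M) = 30 - 5 = 25
LF(A1) = LS(M) - sum(successors on chain A) = 25 - 8 = 17
LS = LF - duration = 17 - 4 = 13
Total float = LS - ES = 13 - 0 = 13

13


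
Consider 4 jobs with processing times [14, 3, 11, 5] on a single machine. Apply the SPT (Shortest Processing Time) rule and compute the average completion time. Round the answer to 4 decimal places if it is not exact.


Sort jobs by processing time (SPT order): [3, 5, 11, 14]
Compute completion times sequentially:
  Job 1: processing = 3, completes at 3
  Job 2: processing = 5, completes at 8
  Job 3: processing = 11, completes at 19
  Job 4: processing = 14, completes at 33
Sum of completion times = 63
Average completion time = 63/4 = 15.75

15.75


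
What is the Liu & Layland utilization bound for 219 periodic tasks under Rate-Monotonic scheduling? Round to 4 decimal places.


Compute 2^(1/219) = 1.0031700697
Subtract 1: 1.0031700697 - 1 = 0.0031700697
Multiply by n: 219 * 0.0031700697 = 0.6942452643
Round to 4 dp: 0.6942

0.6942


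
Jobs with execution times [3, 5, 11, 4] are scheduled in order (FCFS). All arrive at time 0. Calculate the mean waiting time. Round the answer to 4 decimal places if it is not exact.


FCFS order (as given): [3, 5, 11, 4]
Waiting times:
  Job 1: wait = 0
  Job 2: wait = 3
  Job 3: wait = 8
  Job 4: wait = 19
Sum of waiting times = 30
Average waiting time = 30/4 = 7.5

7.5


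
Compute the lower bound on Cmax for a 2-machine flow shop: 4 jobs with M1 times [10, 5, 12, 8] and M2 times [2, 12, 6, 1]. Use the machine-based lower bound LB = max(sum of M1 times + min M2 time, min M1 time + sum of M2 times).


LB1 = sum(M1 times) + min(M2 times) = 35 + 1 = 36
LB2 = min(M1 times) + sum(M2 times) = 5 + 21 = 26
Lower bound = max(LB1, LB2) = max(36, 26) = 36

36


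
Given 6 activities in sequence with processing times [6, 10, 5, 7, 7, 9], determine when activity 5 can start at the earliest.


Activity 5 starts after activities 1 through 4 complete.
Predecessor durations: [6, 10, 5, 7]
ES = 6 + 10 + 5 + 7 = 28

28


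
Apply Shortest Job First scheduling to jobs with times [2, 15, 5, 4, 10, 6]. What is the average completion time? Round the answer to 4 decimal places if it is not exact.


SJF order (ascending): [2, 4, 5, 6, 10, 15]
Completion times:
  Job 1: burst=2, C=2
  Job 2: burst=4, C=6
  Job 3: burst=5, C=11
  Job 4: burst=6, C=17
  Job 5: burst=10, C=27
  Job 6: burst=15, C=42
Average completion = 105/6 = 17.5

17.5


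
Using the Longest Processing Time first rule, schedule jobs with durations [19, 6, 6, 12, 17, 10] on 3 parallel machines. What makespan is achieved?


Sort jobs in decreasing order (LPT): [19, 17, 12, 10, 6, 6]
Assign each job to the least loaded machine:
  Machine 1: jobs [19, 6], load = 25
  Machine 2: jobs [17, 6], load = 23
  Machine 3: jobs [12, 10], load = 22
Makespan = max load = 25

25


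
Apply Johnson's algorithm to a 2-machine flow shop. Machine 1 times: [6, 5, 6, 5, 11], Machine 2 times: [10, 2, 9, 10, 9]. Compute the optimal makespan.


Apply Johnson's rule:
  Group 1 (a <= b): [(4, 5, 10), (1, 6, 10), (3, 6, 9)]
  Group 2 (a > b): [(5, 11, 9), (2, 5, 2)]
Optimal job order: [4, 1, 3, 5, 2]
Schedule:
  Job 4: M1 done at 5, M2 done at 15
  Job 1: M1 done at 11, M2 done at 25
  Job 3: M1 done at 17, M2 done at 34
  Job 5: M1 done at 28, M2 done at 43
  Job 2: M1 done at 33, M2 done at 45
Makespan = 45

45


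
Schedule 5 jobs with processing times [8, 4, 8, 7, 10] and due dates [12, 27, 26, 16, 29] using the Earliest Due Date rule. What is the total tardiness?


Sort by due date (EDD order): [(8, 12), (7, 16), (8, 26), (4, 27), (10, 29)]
Compute completion times and tardiness:
  Job 1: p=8, d=12, C=8, tardiness=max(0,8-12)=0
  Job 2: p=7, d=16, C=15, tardiness=max(0,15-16)=0
  Job 3: p=8, d=26, C=23, tardiness=max(0,23-26)=0
  Job 4: p=4, d=27, C=27, tardiness=max(0,27-27)=0
  Job 5: p=10, d=29, C=37, tardiness=max(0,37-29)=8
Total tardiness = 8

8


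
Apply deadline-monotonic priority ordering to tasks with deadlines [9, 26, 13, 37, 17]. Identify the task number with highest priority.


Sort tasks by relative deadline (ascending):
  Task 1: deadline = 9
  Task 3: deadline = 13
  Task 5: deadline = 17
  Task 2: deadline = 26
  Task 4: deadline = 37
Priority order (highest first): [1, 3, 5, 2, 4]
Highest priority task = 1

1


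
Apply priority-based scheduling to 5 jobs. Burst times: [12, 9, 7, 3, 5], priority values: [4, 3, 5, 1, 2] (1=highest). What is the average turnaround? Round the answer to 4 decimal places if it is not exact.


Sort by priority (ascending = highest first):
Order: [(1, 3), (2, 5), (3, 9), (4, 12), (5, 7)]
Completion times:
  Priority 1, burst=3, C=3
  Priority 2, burst=5, C=8
  Priority 3, burst=9, C=17
  Priority 4, burst=12, C=29
  Priority 5, burst=7, C=36
Average turnaround = 93/5 = 18.6

18.6


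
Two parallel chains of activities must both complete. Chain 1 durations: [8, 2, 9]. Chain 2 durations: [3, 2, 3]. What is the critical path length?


Path A total = 8 + 2 + 9 = 19
Path B total = 3 + 2 + 3 = 8
Critical path = longest path = max(19, 8) = 19

19


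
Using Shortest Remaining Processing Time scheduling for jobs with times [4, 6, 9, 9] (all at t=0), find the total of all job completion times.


Since all jobs arrive at t=0, SRPT equals SPT ordering.
SPT order: [4, 6, 9, 9]
Completion times:
  Job 1: p=4, C=4
  Job 2: p=6, C=10
  Job 3: p=9, C=19
  Job 4: p=9, C=28
Total completion time = 4 + 10 + 19 + 28 = 61

61


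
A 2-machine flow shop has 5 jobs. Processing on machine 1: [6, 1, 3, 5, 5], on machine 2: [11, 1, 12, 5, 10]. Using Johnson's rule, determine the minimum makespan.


Apply Johnson's rule:
  Group 1 (a <= b): [(2, 1, 1), (3, 3, 12), (4, 5, 5), (5, 5, 10), (1, 6, 11)]
  Group 2 (a > b): []
Optimal job order: [2, 3, 4, 5, 1]
Schedule:
  Job 2: M1 done at 1, M2 done at 2
  Job 3: M1 done at 4, M2 done at 16
  Job 4: M1 done at 9, M2 done at 21
  Job 5: M1 done at 14, M2 done at 31
  Job 1: M1 done at 20, M2 done at 42
Makespan = 42

42


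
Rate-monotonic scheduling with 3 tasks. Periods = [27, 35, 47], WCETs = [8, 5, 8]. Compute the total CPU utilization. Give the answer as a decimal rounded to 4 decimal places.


Compute individual utilizations (exact fractions):
  Task 1: C/T = 8/27 (approx. 0.2963)
  Task 2: C/T = 5/35 = 1/7 (approx. 0.1429)
  Task 3: C/T = 8/47 (approx. 0.1702)
Total utilization U = 8/27 + 1/7 + 8/47 = 5413/8883
Rounded to 4 decimal places: U = 0.6094
RM (Liu & Layland) bound for 3 tasks = 0.779763; compare with U = 5413/8883 (approx. 0.609366)
U <= bound, so schedulable by RM sufficient condition.

0.6094


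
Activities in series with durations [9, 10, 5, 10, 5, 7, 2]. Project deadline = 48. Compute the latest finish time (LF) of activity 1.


LF(activity 1) = deadline - sum of successor durations
Successors: activities 2 through 7 with durations [10, 5, 10, 5, 7, 2]
Sum of successor durations = 39
LF = 48 - 39 = 9

9


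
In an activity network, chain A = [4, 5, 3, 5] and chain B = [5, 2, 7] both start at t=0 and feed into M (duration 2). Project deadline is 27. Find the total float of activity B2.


Forward pass: ES(B2) = sum of predecessors on chain B = 5
EF = ES + duration = 5 + 2 = 7
Backward pass: LF(M) = deadline = 27; LS(M) = 27 - 2 = 25
LF(B2) = LS(M) - sum(successors on chain B) = 25 - 7 = 18
LS = LF - duration = 18 - 2 = 16
Total float = LS - ES = 16 - 5 = 11

11


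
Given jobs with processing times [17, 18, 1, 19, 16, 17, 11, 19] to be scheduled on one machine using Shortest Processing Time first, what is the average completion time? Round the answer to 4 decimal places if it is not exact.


Sort jobs by processing time (SPT order): [1, 11, 16, 17, 17, 18, 19, 19]
Compute completion times sequentially:
  Job 1: processing = 1, completes at 1
  Job 2: processing = 11, completes at 12
  Job 3: processing = 16, completes at 28
  Job 4: processing = 17, completes at 45
  Job 5: processing = 17, completes at 62
  Job 6: processing = 18, completes at 80
  Job 7: processing = 19, completes at 99
  Job 8: processing = 19, completes at 118
Sum of completion times = 445
Average completion time = 445/8 = 55.625

55.625


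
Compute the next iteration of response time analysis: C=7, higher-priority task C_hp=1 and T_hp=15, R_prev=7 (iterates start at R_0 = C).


R_next = C + ceil(R_prev / T_hp) * C_hp
ceil(7 / 15) = ceil(0.4667) = 1
Interference = 1 * 1 = 1
R_next = 7 + 1 = 8

8


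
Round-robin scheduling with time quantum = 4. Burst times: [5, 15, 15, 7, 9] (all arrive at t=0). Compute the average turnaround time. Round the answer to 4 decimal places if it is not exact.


Time quantum = 4
Execution trace:
  J1 runs 4 units, time = 4
  J2 runs 4 units, time = 8
  J3 runs 4 units, time = 12
  J4 runs 4 units, time = 16
  J5 runs 4 units, time = 20
  J1 runs 1 units, time = 21
  J2 runs 4 units, time = 25
  J3 runs 4 units, time = 29
  J4 runs 3 units, time = 32
  J5 runs 4 units, time = 36
  J2 runs 4 units, time = 40
  J3 runs 4 units, time = 44
  J5 runs 1 units, time = 45
  J2 runs 3 units, time = 48
  J3 runs 3 units, time = 51
Finish times: [21, 48, 51, 32, 45]
Average turnaround = 197/5 = 39.4

39.4


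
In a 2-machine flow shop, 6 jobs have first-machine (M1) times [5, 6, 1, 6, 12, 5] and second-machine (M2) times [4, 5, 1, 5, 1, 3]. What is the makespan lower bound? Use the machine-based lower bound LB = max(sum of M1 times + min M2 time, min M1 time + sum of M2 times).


LB1 = sum(M1 times) + min(M2 times) = 35 + 1 = 36
LB2 = min(M1 times) + sum(M2 times) = 1 + 19 = 20
Lower bound = max(LB1, LB2) = max(36, 20) = 36

36


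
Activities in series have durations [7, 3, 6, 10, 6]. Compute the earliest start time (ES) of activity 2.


Activity 2 starts after activities 1 through 1 complete.
Predecessor durations: [7]
ES = 7 = 7

7


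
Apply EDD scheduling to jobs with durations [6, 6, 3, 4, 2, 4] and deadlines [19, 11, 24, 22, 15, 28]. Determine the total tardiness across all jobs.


Sort by due date (EDD order): [(6, 11), (2, 15), (6, 19), (4, 22), (3, 24), (4, 28)]
Compute completion times and tardiness:
  Job 1: p=6, d=11, C=6, tardiness=max(0,6-11)=0
  Job 2: p=2, d=15, C=8, tardiness=max(0,8-15)=0
  Job 3: p=6, d=19, C=14, tardiness=max(0,14-19)=0
  Job 4: p=4, d=22, C=18, tardiness=max(0,18-22)=0
  Job 5: p=3, d=24, C=21, tardiness=max(0,21-24)=0
  Job 6: p=4, d=28, C=25, tardiness=max(0,25-28)=0
Total tardiness = 0

0


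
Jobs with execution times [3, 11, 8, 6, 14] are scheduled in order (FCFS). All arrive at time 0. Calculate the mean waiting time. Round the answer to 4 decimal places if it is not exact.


FCFS order (as given): [3, 11, 8, 6, 14]
Waiting times:
  Job 1: wait = 0
  Job 2: wait = 3
  Job 3: wait = 14
  Job 4: wait = 22
  Job 5: wait = 28
Sum of waiting times = 67
Average waiting time = 67/5 = 13.4

13.4


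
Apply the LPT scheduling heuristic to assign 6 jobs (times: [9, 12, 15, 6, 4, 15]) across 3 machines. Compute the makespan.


Sort jobs in decreasing order (LPT): [15, 15, 12, 9, 6, 4]
Assign each job to the least loaded machine:
  Machine 1: jobs [15, 6], load = 21
  Machine 2: jobs [15, 4], load = 19
  Machine 3: jobs [12, 9], load = 21
Makespan = max load = 21

21


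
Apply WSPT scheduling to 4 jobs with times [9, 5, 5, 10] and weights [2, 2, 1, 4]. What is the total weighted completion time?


Compute p/w ratios and sort ascending (WSPT): [(5, 2), (10, 4), (9, 2), (5, 1)]
Compute weighted completion times:
  Job (p=5,w=2): C=5, w*C=2*5=10
  Job (p=10,w=4): C=15, w*C=4*15=60
  Job (p=9,w=2): C=24, w*C=2*24=48
  Job (p=5,w=1): C=29, w*C=1*29=29
Total weighted completion time = 147

147


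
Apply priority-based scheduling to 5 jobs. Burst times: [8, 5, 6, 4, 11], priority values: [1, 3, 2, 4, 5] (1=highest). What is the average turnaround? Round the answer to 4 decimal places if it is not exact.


Sort by priority (ascending = highest first):
Order: [(1, 8), (2, 6), (3, 5), (4, 4), (5, 11)]
Completion times:
  Priority 1, burst=8, C=8
  Priority 2, burst=6, C=14
  Priority 3, burst=5, C=19
  Priority 4, burst=4, C=23
  Priority 5, burst=11, C=34
Average turnaround = 98/5 = 19.6

19.6


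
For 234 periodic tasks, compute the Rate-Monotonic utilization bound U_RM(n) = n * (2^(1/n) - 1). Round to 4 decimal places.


Compute 2^(1/234) = 1.0029665590
Subtract 1: 1.0029665590 - 1 = 0.0029665590
Multiply by n: 234 * 0.0029665590 = 0.6941748060
Round to 4 dp: 0.6942

0.6942


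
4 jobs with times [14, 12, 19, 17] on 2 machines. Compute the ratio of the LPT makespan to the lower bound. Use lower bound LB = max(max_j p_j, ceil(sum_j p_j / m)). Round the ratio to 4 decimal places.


LPT order: [19, 17, 14, 12]
Machine loads after assignment: [31, 31]
LPT makespan = 31
Lower bound = max(max_job, ceil(total/2)) = max(19, 31) = 31
Ratio = 31 / 31 = 1.0

1.0


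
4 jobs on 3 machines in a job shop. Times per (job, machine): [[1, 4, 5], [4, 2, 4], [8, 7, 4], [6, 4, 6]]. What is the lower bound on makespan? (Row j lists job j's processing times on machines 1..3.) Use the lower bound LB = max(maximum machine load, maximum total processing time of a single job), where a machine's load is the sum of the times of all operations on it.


Machine loads:
  Machine 1: 1 + 4 + 8 + 6 = 19
  Machine 2: 4 + 2 + 7 + 4 = 17
  Machine 3: 5 + 4 + 4 + 6 = 19
Max machine load = 19
Job totals:
  Job 1: 10
  Job 2: 10
  Job 3: 19
  Job 4: 16
Max job total = 19
Lower bound = max(19, 19) = 19

19


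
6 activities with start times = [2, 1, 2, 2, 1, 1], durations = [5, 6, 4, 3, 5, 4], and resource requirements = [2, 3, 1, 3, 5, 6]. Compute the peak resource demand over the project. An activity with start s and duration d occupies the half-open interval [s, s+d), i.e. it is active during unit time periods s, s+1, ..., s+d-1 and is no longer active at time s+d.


Each activity i is active on [start_i, start_i + duration_i).
Compute total resource usage per time slot:
  t=0: active resources = [], total = 0
  t=1: active resources = [3, 5, 6], total = 14
  t=2: active resources = [2, 3, 1, 3, 5, 6], total = 20
  t=3: active resources = [2, 3, 1, 3, 5, 6], total = 20
  t=4: active resources = [2, 3, 1, 3, 5, 6], total = 20
  t=5: active resources = [2, 3, 1, 5], total = 11
  t=6: active resources = [2, 3], total = 5
Peak resource demand = 20

20


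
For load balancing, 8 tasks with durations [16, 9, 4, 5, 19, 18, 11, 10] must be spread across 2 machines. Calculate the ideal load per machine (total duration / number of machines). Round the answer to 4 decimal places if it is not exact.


Total processing time = 16 + 9 + 4 + 5 + 19 + 18 + 11 + 10 = 92
Number of machines = 2
Ideal balanced load = 92 / 2 = 46.0

46.0


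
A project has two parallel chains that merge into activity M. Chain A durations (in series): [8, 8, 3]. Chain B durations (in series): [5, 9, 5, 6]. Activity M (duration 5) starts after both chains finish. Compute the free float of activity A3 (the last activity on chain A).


ES(A3) = sum of predecessors on chain A = 16
EF(A3) = ES + duration = 16 + 3 = 19
Successor of A3 is M. ES(M) = max(sum(A), sum(B)) = max(19, 25) = 25
Free float = ES(successor) - EF(current) = 25 - 19 = 6

6


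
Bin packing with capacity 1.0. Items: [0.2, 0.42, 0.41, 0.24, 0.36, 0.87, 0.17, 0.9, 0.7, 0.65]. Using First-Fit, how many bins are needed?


Place items sequentially using First-Fit:
  Item 0.2 -> new Bin 1
  Item 0.42 -> Bin 1 (now 0.62)
  Item 0.41 -> new Bin 2
  Item 0.24 -> Bin 1 (now 0.86)
  Item 0.36 -> Bin 2 (now 0.77)
  Item 0.87 -> new Bin 3
  Item 0.17 -> Bin 2 (now 0.94)
  Item 0.9 -> new Bin 4
  Item 0.7 -> new Bin 5
  Item 0.65 -> new Bin 6
Total bins used = 6

6


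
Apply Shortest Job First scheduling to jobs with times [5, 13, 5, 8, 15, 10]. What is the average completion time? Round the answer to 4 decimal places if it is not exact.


SJF order (ascending): [5, 5, 8, 10, 13, 15]
Completion times:
  Job 1: burst=5, C=5
  Job 2: burst=5, C=10
  Job 3: burst=8, C=18
  Job 4: burst=10, C=28
  Job 5: burst=13, C=41
  Job 6: burst=15, C=56
Average completion = 158/6 = 26.3333

26.3333


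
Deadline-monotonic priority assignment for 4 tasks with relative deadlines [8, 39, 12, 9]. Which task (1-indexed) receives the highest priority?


Sort tasks by relative deadline (ascending):
  Task 1: deadline = 8
  Task 4: deadline = 9
  Task 3: deadline = 12
  Task 2: deadline = 39
Priority order (highest first): [1, 4, 3, 2]
Highest priority task = 1

1


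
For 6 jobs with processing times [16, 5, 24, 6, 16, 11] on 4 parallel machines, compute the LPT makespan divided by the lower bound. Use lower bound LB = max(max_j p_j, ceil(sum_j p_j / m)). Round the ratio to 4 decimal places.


LPT order: [24, 16, 16, 11, 6, 5]
Machine loads after assignment: [24, 21, 16, 17]
LPT makespan = 24
Lower bound = max(max_job, ceil(total/4)) = max(24, 20) = 24
Ratio = 24 / 24 = 1.0

1.0


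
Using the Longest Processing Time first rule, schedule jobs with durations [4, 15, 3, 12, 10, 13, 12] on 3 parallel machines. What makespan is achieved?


Sort jobs in decreasing order (LPT): [15, 13, 12, 12, 10, 4, 3]
Assign each job to the least loaded machine:
  Machine 1: jobs [15, 4, 3], load = 22
  Machine 2: jobs [13, 10], load = 23
  Machine 3: jobs [12, 12], load = 24
Makespan = max load = 24

24


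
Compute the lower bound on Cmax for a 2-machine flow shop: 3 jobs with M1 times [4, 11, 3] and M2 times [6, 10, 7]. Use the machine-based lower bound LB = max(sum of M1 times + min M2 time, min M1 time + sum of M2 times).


LB1 = sum(M1 times) + min(M2 times) = 18 + 6 = 24
LB2 = min(M1 times) + sum(M2 times) = 3 + 23 = 26
Lower bound = max(LB1, LB2) = max(24, 26) = 26

26


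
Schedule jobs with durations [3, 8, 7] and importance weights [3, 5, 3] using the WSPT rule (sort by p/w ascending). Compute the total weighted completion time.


Compute p/w ratios and sort ascending (WSPT): [(3, 3), (8, 5), (7, 3)]
Compute weighted completion times:
  Job (p=3,w=3): C=3, w*C=3*3=9
  Job (p=8,w=5): C=11, w*C=5*11=55
  Job (p=7,w=3): C=18, w*C=3*18=54
Total weighted completion time = 118

118


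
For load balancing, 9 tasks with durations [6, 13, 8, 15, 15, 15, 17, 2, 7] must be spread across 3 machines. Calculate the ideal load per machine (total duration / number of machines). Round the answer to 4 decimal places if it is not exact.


Total processing time = 6 + 13 + 8 + 15 + 15 + 15 + 17 + 2 + 7 = 98
Number of machines = 3
Ideal balanced load = 98 / 3 = 32.6667

32.6667


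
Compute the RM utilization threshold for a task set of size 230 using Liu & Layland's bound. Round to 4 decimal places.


Compute 2^(1/230) = 1.0030182291
Subtract 1: 1.0030182291 - 1 = 0.0030182291
Multiply by n: 230 * 0.0030182291 = 0.6941926930
Round to 4 dp: 0.6942

0.6942


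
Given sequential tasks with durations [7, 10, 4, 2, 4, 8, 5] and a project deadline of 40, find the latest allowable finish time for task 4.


LF(activity 4) = deadline - sum of successor durations
Successors: activities 5 through 7 with durations [4, 8, 5]
Sum of successor durations = 17
LF = 40 - 17 = 23

23


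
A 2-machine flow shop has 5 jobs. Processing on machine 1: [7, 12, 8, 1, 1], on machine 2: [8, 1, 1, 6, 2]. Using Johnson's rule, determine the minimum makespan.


Apply Johnson's rule:
  Group 1 (a <= b): [(4, 1, 6), (5, 1, 2), (1, 7, 8)]
  Group 2 (a > b): [(2, 12, 1), (3, 8, 1)]
Optimal job order: [4, 5, 1, 2, 3]
Schedule:
  Job 4: M1 done at 1, M2 done at 7
  Job 5: M1 done at 2, M2 done at 9
  Job 1: M1 done at 9, M2 done at 17
  Job 2: M1 done at 21, M2 done at 22
  Job 3: M1 done at 29, M2 done at 30
Makespan = 30

30


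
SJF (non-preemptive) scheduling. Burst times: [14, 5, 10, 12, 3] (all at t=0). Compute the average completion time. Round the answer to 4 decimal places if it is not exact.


SJF order (ascending): [3, 5, 10, 12, 14]
Completion times:
  Job 1: burst=3, C=3
  Job 2: burst=5, C=8
  Job 3: burst=10, C=18
  Job 4: burst=12, C=30
  Job 5: burst=14, C=44
Average completion = 103/5 = 20.6

20.6


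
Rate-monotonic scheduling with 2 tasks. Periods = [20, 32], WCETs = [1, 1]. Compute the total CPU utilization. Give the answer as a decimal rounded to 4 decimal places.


Compute individual utilizations (exact fractions):
  Task 1: C/T = 1/20 (approx. 0.05)
  Task 2: C/T = 1/32 (approx. 0.0313)
Total utilization U = 1/20 + 1/32 = 13/160
Rounded to 4 decimal places: U = 0.0813
RM (Liu & Layland) bound for 2 tasks = 0.828427; compare with U = 13/160 (approx. 0.081250)
U <= bound, so schedulable by RM sufficient condition.

0.0813


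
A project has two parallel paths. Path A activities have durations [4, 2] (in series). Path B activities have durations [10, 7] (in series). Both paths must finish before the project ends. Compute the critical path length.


Path A total = 4 + 2 = 6
Path B total = 10 + 7 = 17
Critical path = longest path = max(6, 17) = 17

17


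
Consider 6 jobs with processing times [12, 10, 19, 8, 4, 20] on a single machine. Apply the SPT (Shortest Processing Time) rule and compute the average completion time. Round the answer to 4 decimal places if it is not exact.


Sort jobs by processing time (SPT order): [4, 8, 10, 12, 19, 20]
Compute completion times sequentially:
  Job 1: processing = 4, completes at 4
  Job 2: processing = 8, completes at 12
  Job 3: processing = 10, completes at 22
  Job 4: processing = 12, completes at 34
  Job 5: processing = 19, completes at 53
  Job 6: processing = 20, completes at 73
Sum of completion times = 198
Average completion time = 198/6 = 33.0

33.0


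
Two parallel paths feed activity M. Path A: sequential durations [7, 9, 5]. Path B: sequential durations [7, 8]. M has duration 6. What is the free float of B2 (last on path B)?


ES(B2) = sum of predecessors on chain B = 7
EF(B2) = ES + duration = 7 + 8 = 15
Successor of B2 is M. ES(M) = max(sum(A), sum(B)) = max(21, 15) = 21
Free float = ES(successor) - EF(current) = 21 - 15 = 6

6


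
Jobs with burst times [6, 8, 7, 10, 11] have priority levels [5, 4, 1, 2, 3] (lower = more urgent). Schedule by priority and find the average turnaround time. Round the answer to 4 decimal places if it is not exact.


Sort by priority (ascending = highest first):
Order: [(1, 7), (2, 10), (3, 11), (4, 8), (5, 6)]
Completion times:
  Priority 1, burst=7, C=7
  Priority 2, burst=10, C=17
  Priority 3, burst=11, C=28
  Priority 4, burst=8, C=36
  Priority 5, burst=6, C=42
Average turnaround = 130/5 = 26.0

26.0


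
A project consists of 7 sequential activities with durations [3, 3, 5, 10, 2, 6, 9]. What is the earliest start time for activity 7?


Activity 7 starts after activities 1 through 6 complete.
Predecessor durations: [3, 3, 5, 10, 2, 6]
ES = 3 + 3 + 5 + 10 + 2 + 6 = 29

29


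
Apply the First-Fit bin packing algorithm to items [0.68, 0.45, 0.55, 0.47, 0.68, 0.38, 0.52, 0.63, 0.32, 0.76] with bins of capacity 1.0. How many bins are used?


Place items sequentially using First-Fit:
  Item 0.68 -> new Bin 1
  Item 0.45 -> new Bin 2
  Item 0.55 -> Bin 2 (now 1.0)
  Item 0.47 -> new Bin 3
  Item 0.68 -> new Bin 4
  Item 0.38 -> Bin 3 (now 0.85)
  Item 0.52 -> new Bin 5
  Item 0.63 -> new Bin 6
  Item 0.32 -> Bin 1 (now 1.0)
  Item 0.76 -> new Bin 7
Total bins used = 7

7


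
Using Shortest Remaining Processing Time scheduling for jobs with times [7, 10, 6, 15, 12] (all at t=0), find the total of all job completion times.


Since all jobs arrive at t=0, SRPT equals SPT ordering.
SPT order: [6, 7, 10, 12, 15]
Completion times:
  Job 1: p=6, C=6
  Job 2: p=7, C=13
  Job 3: p=10, C=23
  Job 4: p=12, C=35
  Job 5: p=15, C=50
Total completion time = 6 + 13 + 23 + 35 + 50 = 127

127


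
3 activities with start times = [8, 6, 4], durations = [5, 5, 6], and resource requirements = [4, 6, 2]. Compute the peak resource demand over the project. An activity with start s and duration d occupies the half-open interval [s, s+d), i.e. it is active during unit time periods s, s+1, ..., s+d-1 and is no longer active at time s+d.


Each activity i is active on [start_i, start_i + duration_i).
Compute total resource usage per time slot:
  t=0: active resources = [], total = 0
  t=1: active resources = [], total = 0
  t=2: active resources = [], total = 0
  t=3: active resources = [], total = 0
  t=4: active resources = [2], total = 2
  t=5: active resources = [2], total = 2
  t=6: active resources = [6, 2], total = 8
  t=7: active resources = [6, 2], total = 8
  t=8: active resources = [4, 6, 2], total = 12
  t=9: active resources = [4, 6, 2], total = 12
  t=10: active resources = [4, 6], total = 10
  t=11: active resources = [4], total = 4
  t=12: active resources = [4], total = 4
Peak resource demand = 12

12


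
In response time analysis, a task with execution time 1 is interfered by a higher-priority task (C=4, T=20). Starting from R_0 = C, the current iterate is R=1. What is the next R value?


R_next = C + ceil(R_prev / T_hp) * C_hp
ceil(1 / 20) = ceil(0.05) = 1
Interference = 1 * 4 = 4
R_next = 1 + 4 = 5

5


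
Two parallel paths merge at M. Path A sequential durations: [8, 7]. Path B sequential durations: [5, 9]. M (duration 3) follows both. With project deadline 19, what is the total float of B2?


Forward pass: ES(B2) = sum of predecessors on chain B = 5
EF = ES + duration = 5 + 9 = 14
Backward pass: LF(M) = deadline = 19; LS(M) = 19 - 3 = 16
LF(B2) = LS(M) - sum(successors on chain B) = 16 - 0 = 16
LS = LF - duration = 16 - 9 = 7
Total float = LS - ES = 7 - 5 = 2

2


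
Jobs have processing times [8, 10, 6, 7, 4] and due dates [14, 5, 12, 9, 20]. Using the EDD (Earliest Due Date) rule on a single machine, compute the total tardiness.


Sort by due date (EDD order): [(10, 5), (7, 9), (6, 12), (8, 14), (4, 20)]
Compute completion times and tardiness:
  Job 1: p=10, d=5, C=10, tardiness=max(0,10-5)=5
  Job 2: p=7, d=9, C=17, tardiness=max(0,17-9)=8
  Job 3: p=6, d=12, C=23, tardiness=max(0,23-12)=11
  Job 4: p=8, d=14, C=31, tardiness=max(0,31-14)=17
  Job 5: p=4, d=20, C=35, tardiness=max(0,35-20)=15
Total tardiness = 56

56


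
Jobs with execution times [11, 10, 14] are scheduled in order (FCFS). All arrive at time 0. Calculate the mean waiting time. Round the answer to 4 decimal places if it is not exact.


FCFS order (as given): [11, 10, 14]
Waiting times:
  Job 1: wait = 0
  Job 2: wait = 11
  Job 3: wait = 21
Sum of waiting times = 32
Average waiting time = 32/3 = 10.6667

10.6667


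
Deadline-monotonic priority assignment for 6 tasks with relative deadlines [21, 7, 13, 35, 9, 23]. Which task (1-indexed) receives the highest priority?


Sort tasks by relative deadline (ascending):
  Task 2: deadline = 7
  Task 5: deadline = 9
  Task 3: deadline = 13
  Task 1: deadline = 21
  Task 6: deadline = 23
  Task 4: deadline = 35
Priority order (highest first): [2, 5, 3, 1, 6, 4]
Highest priority task = 2

2


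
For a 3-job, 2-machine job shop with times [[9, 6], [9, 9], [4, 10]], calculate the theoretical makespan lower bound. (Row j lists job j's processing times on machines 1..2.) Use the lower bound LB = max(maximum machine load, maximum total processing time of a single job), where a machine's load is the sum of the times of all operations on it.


Machine loads:
  Machine 1: 9 + 9 + 4 = 22
  Machine 2: 6 + 9 + 10 = 25
Max machine load = 25
Job totals:
  Job 1: 15
  Job 2: 18
  Job 3: 14
Max job total = 18
Lower bound = max(25, 18) = 25

25


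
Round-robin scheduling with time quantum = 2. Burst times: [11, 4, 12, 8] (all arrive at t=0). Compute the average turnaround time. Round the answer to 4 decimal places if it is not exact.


Time quantum = 2
Execution trace:
  J1 runs 2 units, time = 2
  J2 runs 2 units, time = 4
  J3 runs 2 units, time = 6
  J4 runs 2 units, time = 8
  J1 runs 2 units, time = 10
  J2 runs 2 units, time = 12
  J3 runs 2 units, time = 14
  J4 runs 2 units, time = 16
  J1 runs 2 units, time = 18
  J3 runs 2 units, time = 20
  J4 runs 2 units, time = 22
  J1 runs 2 units, time = 24
  J3 runs 2 units, time = 26
  J4 runs 2 units, time = 28
  J1 runs 2 units, time = 30
  J3 runs 2 units, time = 32
  J1 runs 1 units, time = 33
  J3 runs 2 units, time = 35
Finish times: [33, 12, 35, 28]
Average turnaround = 108/4 = 27.0

27.0


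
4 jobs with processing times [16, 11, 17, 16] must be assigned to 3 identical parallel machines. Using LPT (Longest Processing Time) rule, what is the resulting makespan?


Sort jobs in decreasing order (LPT): [17, 16, 16, 11]
Assign each job to the least loaded machine:
  Machine 1: jobs [17], load = 17
  Machine 2: jobs [16, 11], load = 27
  Machine 3: jobs [16], load = 16
Makespan = max load = 27

27


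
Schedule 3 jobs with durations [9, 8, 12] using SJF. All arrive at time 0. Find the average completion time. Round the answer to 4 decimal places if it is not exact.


SJF order (ascending): [8, 9, 12]
Completion times:
  Job 1: burst=8, C=8
  Job 2: burst=9, C=17
  Job 3: burst=12, C=29
Average completion = 54/3 = 18.0

18.0


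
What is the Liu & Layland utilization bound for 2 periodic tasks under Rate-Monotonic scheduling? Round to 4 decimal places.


Compute 2^(1/2) = 1.4142135624
Subtract 1: 1.4142135624 - 1 = 0.4142135624
Multiply by n: 2 * 0.4142135624 = 0.8284271248
Round to 4 dp: 0.8284

0.8284
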